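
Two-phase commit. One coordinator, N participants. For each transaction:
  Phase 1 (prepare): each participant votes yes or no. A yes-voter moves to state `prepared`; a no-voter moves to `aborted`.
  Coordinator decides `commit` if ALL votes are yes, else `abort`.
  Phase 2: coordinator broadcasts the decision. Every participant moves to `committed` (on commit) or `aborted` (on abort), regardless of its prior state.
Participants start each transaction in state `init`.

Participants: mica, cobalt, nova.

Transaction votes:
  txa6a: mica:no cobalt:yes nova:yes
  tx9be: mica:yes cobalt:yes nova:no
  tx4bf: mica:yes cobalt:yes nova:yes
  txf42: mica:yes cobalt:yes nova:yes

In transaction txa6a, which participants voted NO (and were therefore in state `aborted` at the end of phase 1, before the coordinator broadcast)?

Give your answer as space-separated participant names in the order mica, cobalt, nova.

Answer: mica

Derivation:
Txn txa6a phase 1: mica no -> aborted; cobalt yes -> prepared; nova yes -> prepared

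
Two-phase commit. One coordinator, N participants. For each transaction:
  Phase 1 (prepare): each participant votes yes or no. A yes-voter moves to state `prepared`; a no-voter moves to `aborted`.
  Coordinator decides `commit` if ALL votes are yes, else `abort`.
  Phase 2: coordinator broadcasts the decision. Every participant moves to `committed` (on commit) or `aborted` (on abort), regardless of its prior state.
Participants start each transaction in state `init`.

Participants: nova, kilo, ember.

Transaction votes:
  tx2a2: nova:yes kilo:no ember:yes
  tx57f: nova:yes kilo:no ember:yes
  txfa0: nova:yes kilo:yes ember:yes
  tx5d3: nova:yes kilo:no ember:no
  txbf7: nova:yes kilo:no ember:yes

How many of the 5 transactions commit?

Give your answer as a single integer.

tx2a2: no from kilo -> abort (commits=0)
tx57f: no from kilo -> abort (commits=0)
txfa0: all yes -> commit (commits=1)
tx5d3: no from kilo, ember -> abort (commits=1)
txbf7: no from kilo -> abort (commits=1)

Answer: 1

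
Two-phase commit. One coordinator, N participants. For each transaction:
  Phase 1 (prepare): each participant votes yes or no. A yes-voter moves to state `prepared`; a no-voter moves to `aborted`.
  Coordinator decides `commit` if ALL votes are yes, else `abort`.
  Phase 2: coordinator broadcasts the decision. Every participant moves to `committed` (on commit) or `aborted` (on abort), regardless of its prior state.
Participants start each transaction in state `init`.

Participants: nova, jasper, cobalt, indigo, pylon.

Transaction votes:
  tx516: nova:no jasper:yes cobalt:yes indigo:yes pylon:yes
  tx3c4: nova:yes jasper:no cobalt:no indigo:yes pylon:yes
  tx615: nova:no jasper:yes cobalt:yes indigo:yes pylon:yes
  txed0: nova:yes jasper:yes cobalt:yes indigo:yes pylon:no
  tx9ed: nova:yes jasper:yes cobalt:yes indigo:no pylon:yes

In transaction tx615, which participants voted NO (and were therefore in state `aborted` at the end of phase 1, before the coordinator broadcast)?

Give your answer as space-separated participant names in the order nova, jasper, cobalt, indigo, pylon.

Answer: nova

Derivation:
Txn tx615 phase 1: nova no -> aborted; jasper yes -> prepared; cobalt yes -> prepared; indigo yes -> prepared; pylon yes -> prepared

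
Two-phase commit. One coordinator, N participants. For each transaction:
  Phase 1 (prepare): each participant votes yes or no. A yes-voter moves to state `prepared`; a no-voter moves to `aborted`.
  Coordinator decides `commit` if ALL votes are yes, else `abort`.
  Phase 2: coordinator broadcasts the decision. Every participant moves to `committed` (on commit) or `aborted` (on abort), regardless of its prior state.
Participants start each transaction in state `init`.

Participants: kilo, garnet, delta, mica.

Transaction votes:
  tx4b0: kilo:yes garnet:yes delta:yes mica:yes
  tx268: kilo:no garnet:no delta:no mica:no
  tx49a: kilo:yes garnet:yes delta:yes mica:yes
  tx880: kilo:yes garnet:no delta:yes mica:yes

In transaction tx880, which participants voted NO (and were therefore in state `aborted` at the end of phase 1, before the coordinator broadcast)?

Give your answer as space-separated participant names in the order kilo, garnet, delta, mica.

Answer: garnet

Derivation:
Txn tx880 phase 1: kilo yes -> prepared; garnet no -> aborted; delta yes -> prepared; mica yes -> prepared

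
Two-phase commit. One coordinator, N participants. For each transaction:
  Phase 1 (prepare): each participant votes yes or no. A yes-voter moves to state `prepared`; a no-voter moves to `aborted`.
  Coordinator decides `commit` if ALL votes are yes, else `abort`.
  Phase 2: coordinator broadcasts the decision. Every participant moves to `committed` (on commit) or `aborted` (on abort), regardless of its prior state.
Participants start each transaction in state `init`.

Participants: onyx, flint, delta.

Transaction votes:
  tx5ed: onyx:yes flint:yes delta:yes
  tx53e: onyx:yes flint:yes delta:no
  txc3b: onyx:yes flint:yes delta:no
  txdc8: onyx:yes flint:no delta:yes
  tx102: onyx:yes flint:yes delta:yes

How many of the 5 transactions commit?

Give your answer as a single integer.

Answer: 2

Derivation:
tx5ed: all yes -> commit (commits=1)
tx53e: no from delta -> abort (commits=1)
txc3b: no from delta -> abort (commits=1)
txdc8: no from flint -> abort (commits=1)
tx102: all yes -> commit (commits=2)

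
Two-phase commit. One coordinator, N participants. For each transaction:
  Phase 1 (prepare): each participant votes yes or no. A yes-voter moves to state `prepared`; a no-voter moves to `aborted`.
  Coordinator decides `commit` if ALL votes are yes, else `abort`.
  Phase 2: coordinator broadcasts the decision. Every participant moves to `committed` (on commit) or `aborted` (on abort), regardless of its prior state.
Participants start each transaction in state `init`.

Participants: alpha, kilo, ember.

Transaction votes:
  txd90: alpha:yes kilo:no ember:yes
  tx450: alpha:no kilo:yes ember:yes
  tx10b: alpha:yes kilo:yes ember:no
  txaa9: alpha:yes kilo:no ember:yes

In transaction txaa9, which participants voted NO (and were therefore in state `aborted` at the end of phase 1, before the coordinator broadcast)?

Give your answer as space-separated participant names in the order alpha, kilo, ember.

Txn txaa9 phase 1: alpha yes -> prepared; kilo no -> aborted; ember yes -> prepared

Answer: kilo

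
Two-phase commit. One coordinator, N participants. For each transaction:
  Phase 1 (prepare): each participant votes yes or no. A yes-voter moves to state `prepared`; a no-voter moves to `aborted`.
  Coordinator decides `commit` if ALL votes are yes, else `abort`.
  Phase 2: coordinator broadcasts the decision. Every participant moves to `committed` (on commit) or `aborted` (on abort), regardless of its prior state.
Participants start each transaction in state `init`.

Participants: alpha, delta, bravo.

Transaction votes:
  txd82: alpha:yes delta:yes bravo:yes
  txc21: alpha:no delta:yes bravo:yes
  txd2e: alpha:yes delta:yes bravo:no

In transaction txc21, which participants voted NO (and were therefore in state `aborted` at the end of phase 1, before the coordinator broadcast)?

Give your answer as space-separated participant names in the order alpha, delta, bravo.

Txn txc21 phase 1: alpha no -> aborted; delta yes -> prepared; bravo yes -> prepared

Answer: alpha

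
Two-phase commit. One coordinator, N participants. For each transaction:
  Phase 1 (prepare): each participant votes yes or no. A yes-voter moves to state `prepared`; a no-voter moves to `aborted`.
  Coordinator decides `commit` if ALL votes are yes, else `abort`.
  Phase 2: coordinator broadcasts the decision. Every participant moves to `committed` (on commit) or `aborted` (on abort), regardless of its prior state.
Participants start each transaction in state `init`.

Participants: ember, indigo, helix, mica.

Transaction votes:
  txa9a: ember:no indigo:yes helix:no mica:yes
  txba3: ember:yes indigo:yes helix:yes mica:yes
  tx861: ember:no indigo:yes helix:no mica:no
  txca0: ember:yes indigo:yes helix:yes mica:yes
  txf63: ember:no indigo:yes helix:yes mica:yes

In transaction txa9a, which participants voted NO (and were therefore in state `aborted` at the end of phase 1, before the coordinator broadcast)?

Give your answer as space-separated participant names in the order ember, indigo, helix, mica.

Txn txa9a phase 1: ember no -> aborted; indigo yes -> prepared; helix no -> aborted; mica yes -> prepared

Answer: ember helix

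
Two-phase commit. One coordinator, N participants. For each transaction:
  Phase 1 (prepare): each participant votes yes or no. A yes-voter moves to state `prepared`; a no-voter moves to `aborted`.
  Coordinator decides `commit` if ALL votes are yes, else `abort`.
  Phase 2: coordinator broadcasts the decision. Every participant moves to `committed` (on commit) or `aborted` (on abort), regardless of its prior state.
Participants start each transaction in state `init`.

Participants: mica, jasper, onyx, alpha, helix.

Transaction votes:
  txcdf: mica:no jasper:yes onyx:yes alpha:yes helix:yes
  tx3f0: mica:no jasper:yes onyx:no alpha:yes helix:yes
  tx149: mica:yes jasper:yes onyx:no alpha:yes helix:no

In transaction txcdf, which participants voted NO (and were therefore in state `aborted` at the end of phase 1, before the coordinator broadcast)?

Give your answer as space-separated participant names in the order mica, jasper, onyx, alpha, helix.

Txn txcdf phase 1: mica no -> aborted; jasper yes -> prepared; onyx yes -> prepared; alpha yes -> prepared; helix yes -> prepared

Answer: mica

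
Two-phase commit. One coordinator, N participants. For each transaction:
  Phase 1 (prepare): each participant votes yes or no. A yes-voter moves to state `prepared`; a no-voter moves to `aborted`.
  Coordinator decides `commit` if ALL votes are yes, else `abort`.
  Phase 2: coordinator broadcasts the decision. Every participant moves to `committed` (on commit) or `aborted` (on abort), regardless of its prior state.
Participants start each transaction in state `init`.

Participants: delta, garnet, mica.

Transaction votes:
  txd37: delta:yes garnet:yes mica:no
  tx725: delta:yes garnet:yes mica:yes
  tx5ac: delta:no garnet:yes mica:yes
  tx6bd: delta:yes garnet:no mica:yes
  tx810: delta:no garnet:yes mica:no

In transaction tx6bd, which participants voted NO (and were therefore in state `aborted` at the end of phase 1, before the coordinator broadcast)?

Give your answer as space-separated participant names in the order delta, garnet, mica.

Answer: garnet

Derivation:
Txn tx6bd phase 1: delta yes -> prepared; garnet no -> aborted; mica yes -> prepared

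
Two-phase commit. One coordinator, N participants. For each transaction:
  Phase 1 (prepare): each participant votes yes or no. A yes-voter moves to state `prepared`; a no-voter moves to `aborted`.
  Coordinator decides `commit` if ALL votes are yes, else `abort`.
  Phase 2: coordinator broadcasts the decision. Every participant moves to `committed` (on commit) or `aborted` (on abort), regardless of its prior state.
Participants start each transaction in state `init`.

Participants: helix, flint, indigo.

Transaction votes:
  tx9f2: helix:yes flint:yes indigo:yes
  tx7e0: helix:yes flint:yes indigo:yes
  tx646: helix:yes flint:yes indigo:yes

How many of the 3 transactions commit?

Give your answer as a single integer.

Answer: 3

Derivation:
tx9f2: all yes -> commit (commits=1)
tx7e0: all yes -> commit (commits=2)
tx646: all yes -> commit (commits=3)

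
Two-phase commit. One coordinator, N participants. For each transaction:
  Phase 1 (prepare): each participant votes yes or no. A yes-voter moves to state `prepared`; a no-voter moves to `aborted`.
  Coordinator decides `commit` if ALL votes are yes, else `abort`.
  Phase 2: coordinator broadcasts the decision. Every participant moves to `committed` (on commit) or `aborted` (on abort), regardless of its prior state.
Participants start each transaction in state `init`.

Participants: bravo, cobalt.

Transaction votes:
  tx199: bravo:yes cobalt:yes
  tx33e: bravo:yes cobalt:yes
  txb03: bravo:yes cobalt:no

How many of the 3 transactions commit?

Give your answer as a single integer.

tx199: all yes -> commit (commits=1)
tx33e: all yes -> commit (commits=2)
txb03: no from cobalt -> abort (commits=2)

Answer: 2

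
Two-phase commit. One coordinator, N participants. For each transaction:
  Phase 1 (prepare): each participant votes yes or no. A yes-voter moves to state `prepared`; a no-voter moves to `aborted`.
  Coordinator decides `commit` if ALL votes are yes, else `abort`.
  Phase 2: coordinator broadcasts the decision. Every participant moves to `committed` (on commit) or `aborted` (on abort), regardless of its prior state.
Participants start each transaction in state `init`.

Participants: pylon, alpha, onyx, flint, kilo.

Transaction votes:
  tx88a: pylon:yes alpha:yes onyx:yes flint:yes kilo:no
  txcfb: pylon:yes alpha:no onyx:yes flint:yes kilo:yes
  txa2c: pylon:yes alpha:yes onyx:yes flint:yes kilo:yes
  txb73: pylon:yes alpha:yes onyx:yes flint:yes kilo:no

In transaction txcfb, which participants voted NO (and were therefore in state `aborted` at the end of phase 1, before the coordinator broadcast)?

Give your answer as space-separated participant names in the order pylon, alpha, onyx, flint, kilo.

Answer: alpha

Derivation:
Txn txcfb phase 1: pylon yes -> prepared; alpha no -> aborted; onyx yes -> prepared; flint yes -> prepared; kilo yes -> prepared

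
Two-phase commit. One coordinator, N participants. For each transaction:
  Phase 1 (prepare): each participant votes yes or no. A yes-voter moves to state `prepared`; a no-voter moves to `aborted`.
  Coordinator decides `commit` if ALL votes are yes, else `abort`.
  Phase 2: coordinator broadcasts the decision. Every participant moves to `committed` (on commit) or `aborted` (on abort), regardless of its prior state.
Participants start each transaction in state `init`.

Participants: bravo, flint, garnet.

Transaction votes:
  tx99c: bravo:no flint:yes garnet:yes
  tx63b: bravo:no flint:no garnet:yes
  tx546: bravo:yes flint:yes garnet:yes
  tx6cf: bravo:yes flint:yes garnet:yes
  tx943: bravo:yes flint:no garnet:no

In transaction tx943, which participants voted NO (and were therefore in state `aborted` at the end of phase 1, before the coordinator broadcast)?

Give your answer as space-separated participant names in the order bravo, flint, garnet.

Txn tx943 phase 1: bravo yes -> prepared; flint no -> aborted; garnet no -> aborted

Answer: flint garnet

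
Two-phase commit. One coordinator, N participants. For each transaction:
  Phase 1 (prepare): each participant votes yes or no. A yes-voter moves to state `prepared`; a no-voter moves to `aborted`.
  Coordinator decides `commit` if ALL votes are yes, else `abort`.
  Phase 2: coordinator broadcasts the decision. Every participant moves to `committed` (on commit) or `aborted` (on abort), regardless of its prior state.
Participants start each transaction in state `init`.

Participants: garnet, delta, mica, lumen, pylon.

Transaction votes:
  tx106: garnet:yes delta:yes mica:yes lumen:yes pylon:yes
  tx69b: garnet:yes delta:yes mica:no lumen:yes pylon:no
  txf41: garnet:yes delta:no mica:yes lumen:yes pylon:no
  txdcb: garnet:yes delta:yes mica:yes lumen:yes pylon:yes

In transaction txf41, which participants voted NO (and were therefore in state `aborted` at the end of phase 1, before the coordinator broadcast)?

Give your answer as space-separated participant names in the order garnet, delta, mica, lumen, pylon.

Answer: delta pylon

Derivation:
Txn txf41 phase 1: garnet yes -> prepared; delta no -> aborted; mica yes -> prepared; lumen yes -> prepared; pylon no -> aborted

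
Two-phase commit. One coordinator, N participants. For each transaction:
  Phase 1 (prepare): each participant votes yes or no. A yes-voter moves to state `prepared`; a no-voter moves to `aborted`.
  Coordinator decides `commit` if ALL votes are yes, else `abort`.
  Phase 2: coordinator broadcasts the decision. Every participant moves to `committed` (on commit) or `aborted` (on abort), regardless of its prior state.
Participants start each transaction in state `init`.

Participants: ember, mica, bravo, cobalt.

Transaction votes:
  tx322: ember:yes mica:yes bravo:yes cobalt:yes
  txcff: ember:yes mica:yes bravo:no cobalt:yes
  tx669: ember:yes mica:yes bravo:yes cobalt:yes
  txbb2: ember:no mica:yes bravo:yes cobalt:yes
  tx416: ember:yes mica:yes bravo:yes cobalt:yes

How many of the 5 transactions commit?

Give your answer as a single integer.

tx322: all yes -> commit (commits=1)
txcff: no from bravo -> abort (commits=1)
tx669: all yes -> commit (commits=2)
txbb2: no from ember -> abort (commits=2)
tx416: all yes -> commit (commits=3)

Answer: 3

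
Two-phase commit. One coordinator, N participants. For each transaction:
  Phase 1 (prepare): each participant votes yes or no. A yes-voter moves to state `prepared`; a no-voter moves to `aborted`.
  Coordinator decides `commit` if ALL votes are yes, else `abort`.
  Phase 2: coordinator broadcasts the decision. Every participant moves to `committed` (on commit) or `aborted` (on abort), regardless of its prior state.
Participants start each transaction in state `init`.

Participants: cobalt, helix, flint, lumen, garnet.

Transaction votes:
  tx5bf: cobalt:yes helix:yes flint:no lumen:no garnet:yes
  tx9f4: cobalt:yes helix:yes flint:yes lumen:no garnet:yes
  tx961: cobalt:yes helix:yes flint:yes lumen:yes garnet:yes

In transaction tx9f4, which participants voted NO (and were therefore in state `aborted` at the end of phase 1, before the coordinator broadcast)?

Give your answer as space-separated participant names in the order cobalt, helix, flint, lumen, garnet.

Txn tx9f4 phase 1: cobalt yes -> prepared; helix yes -> prepared; flint yes -> prepared; lumen no -> aborted; garnet yes -> prepared

Answer: lumen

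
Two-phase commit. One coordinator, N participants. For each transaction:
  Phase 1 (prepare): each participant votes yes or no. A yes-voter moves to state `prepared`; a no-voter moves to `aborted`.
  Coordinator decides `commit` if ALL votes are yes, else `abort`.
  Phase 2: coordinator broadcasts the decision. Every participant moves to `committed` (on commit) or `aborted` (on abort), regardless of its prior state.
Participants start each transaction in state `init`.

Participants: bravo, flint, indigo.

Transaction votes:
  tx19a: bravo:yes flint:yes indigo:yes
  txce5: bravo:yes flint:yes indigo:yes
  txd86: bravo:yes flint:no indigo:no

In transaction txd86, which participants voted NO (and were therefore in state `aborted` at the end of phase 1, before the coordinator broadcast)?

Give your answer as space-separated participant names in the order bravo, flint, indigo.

Txn txd86 phase 1: bravo yes -> prepared; flint no -> aborted; indigo no -> aborted

Answer: flint indigo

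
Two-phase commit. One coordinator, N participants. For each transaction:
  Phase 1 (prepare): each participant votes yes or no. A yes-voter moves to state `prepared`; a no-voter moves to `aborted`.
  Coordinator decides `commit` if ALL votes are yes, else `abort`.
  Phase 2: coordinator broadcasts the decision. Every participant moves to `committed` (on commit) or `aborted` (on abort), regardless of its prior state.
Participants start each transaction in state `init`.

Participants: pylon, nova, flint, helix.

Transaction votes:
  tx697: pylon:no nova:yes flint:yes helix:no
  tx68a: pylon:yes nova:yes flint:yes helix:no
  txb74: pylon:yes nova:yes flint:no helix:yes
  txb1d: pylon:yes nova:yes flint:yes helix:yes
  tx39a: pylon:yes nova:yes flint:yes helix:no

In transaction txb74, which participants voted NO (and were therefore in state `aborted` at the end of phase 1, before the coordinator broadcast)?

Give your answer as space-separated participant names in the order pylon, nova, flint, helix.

Answer: flint

Derivation:
Txn txb74 phase 1: pylon yes -> prepared; nova yes -> prepared; flint no -> aborted; helix yes -> prepared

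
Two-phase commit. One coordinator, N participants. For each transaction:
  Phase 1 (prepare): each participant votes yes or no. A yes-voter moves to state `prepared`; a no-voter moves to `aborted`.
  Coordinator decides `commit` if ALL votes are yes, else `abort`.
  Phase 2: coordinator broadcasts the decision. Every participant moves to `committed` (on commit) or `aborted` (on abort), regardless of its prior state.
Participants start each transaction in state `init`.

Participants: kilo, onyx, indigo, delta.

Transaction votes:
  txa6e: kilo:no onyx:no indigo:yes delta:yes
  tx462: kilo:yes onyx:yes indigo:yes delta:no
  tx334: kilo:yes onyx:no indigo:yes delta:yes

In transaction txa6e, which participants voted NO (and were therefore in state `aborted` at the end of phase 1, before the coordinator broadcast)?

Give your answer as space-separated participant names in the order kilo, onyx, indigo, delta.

Txn txa6e phase 1: kilo no -> aborted; onyx no -> aborted; indigo yes -> prepared; delta yes -> prepared

Answer: kilo onyx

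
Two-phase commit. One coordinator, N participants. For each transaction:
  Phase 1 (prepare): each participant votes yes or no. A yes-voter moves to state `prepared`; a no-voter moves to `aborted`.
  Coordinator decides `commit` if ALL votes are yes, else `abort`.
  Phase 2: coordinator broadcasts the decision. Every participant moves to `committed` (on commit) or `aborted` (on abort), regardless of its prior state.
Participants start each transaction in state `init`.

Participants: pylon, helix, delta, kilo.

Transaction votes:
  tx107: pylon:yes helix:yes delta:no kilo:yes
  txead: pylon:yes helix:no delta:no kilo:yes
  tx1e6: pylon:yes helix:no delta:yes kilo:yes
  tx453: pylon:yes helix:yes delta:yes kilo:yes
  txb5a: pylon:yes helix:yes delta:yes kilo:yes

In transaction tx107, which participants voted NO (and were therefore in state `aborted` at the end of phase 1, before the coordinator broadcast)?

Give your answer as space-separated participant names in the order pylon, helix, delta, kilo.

Txn tx107 phase 1: pylon yes -> prepared; helix yes -> prepared; delta no -> aborted; kilo yes -> prepared

Answer: delta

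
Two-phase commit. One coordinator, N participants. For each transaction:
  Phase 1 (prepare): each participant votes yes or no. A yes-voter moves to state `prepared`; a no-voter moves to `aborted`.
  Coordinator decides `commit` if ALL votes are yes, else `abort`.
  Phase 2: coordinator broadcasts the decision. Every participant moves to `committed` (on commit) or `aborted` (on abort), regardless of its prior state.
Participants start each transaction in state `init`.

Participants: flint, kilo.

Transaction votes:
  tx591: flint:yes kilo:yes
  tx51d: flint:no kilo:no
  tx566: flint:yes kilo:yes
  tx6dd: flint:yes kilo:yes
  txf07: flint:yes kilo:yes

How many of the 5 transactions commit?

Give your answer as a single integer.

Answer: 4

Derivation:
tx591: all yes -> commit (commits=1)
tx51d: no from flint, kilo -> abort (commits=1)
tx566: all yes -> commit (commits=2)
tx6dd: all yes -> commit (commits=3)
txf07: all yes -> commit (commits=4)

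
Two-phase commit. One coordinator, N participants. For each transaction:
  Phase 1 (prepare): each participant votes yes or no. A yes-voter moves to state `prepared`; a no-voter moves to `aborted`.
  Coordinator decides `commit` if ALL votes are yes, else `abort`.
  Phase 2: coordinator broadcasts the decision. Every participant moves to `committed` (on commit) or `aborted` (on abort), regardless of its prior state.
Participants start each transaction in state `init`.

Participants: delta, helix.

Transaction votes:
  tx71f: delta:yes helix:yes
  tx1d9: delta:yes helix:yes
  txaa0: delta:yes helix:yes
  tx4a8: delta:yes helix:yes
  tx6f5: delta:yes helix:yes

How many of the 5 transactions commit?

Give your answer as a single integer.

Answer: 5

Derivation:
tx71f: all yes -> commit (commits=1)
tx1d9: all yes -> commit (commits=2)
txaa0: all yes -> commit (commits=3)
tx4a8: all yes -> commit (commits=4)
tx6f5: all yes -> commit (commits=5)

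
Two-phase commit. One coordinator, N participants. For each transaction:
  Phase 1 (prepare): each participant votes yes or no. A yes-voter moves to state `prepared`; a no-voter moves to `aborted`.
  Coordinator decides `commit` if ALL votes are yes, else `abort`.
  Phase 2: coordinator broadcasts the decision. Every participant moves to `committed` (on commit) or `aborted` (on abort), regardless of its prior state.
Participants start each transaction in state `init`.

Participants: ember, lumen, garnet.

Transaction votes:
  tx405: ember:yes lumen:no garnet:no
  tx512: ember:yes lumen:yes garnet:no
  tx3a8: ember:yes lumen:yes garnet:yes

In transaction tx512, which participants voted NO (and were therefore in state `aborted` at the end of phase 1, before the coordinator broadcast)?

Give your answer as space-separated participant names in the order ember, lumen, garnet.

Answer: garnet

Derivation:
Txn tx512 phase 1: ember yes -> prepared; lumen yes -> prepared; garnet no -> aborted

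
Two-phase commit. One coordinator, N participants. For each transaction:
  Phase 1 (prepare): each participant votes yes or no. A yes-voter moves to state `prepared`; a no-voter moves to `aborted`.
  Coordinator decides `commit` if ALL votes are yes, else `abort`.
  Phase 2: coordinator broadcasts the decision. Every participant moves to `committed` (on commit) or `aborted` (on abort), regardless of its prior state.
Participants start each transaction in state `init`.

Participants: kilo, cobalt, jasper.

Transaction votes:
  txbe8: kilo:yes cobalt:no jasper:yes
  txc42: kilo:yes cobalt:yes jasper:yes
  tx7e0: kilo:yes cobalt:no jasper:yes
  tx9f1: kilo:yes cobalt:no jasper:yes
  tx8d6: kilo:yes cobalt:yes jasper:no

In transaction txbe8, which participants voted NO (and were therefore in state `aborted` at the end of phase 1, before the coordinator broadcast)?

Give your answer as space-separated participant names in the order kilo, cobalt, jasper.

Txn txbe8 phase 1: kilo yes -> prepared; cobalt no -> aborted; jasper yes -> prepared

Answer: cobalt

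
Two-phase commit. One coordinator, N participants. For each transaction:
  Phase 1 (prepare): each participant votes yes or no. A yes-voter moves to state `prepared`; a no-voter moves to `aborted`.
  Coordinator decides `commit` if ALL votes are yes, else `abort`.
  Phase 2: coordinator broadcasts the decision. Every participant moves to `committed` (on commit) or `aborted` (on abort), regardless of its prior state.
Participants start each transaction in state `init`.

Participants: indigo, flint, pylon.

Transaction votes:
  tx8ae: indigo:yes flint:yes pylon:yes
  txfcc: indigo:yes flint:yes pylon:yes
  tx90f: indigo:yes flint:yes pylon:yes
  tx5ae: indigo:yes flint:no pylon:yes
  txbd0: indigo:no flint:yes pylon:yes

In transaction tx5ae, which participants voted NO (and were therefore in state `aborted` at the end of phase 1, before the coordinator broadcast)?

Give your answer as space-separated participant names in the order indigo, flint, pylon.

Answer: flint

Derivation:
Txn tx5ae phase 1: indigo yes -> prepared; flint no -> aborted; pylon yes -> prepared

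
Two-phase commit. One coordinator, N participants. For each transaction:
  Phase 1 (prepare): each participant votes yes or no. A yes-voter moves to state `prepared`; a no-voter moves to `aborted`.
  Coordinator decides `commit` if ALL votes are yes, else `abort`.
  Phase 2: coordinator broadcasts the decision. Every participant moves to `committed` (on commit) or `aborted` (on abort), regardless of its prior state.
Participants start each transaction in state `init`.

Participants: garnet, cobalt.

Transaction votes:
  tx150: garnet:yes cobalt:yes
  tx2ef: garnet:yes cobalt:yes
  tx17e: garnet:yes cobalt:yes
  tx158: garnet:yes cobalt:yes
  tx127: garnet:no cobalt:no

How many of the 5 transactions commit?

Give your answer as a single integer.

tx150: all yes -> commit (commits=1)
tx2ef: all yes -> commit (commits=2)
tx17e: all yes -> commit (commits=3)
tx158: all yes -> commit (commits=4)
tx127: no from garnet, cobalt -> abort (commits=4)

Answer: 4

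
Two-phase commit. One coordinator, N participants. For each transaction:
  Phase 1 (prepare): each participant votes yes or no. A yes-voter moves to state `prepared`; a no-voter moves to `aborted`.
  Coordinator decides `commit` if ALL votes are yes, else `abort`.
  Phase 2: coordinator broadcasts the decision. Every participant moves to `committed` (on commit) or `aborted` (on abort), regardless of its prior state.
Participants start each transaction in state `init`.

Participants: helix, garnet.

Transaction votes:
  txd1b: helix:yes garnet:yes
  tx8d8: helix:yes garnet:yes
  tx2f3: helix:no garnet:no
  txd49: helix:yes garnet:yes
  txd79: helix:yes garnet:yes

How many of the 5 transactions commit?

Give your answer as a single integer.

txd1b: all yes -> commit (commits=1)
tx8d8: all yes -> commit (commits=2)
tx2f3: no from helix, garnet -> abort (commits=2)
txd49: all yes -> commit (commits=3)
txd79: all yes -> commit (commits=4)

Answer: 4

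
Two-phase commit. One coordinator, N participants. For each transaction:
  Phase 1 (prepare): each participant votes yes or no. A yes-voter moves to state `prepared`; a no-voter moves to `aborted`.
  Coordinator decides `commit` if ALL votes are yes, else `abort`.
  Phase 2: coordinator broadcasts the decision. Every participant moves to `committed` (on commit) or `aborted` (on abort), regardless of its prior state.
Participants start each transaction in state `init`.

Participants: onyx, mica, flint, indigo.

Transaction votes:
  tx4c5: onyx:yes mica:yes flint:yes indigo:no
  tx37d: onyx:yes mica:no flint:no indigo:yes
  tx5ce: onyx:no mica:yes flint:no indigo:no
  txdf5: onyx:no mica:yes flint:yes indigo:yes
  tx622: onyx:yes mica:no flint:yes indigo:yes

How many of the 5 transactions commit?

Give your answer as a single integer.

Answer: 0

Derivation:
tx4c5: no from indigo -> abort (commits=0)
tx37d: no from mica, flint -> abort (commits=0)
tx5ce: no from onyx, flint, indigo -> abort (commits=0)
txdf5: no from onyx -> abort (commits=0)
tx622: no from mica -> abort (commits=0)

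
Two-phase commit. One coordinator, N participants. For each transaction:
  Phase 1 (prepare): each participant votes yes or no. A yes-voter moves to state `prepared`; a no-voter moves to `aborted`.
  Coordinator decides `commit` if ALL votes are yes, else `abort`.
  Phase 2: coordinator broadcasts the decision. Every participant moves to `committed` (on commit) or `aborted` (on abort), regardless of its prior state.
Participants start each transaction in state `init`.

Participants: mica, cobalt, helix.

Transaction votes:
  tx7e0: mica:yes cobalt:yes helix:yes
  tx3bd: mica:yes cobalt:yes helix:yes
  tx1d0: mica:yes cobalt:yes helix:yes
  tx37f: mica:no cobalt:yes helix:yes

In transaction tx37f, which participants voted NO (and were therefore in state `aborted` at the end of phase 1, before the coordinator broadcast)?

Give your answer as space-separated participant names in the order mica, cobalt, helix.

Answer: mica

Derivation:
Txn tx37f phase 1: mica no -> aborted; cobalt yes -> prepared; helix yes -> prepared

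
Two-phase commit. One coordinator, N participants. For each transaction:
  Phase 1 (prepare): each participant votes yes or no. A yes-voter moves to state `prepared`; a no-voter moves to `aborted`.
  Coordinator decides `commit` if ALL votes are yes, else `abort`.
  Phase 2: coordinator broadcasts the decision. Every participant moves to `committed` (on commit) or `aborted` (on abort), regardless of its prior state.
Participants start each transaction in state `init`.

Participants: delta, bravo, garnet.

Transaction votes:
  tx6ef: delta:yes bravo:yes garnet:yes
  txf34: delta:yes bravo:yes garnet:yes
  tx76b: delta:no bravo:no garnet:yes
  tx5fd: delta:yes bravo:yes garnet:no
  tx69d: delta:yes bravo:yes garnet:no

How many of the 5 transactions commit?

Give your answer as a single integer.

tx6ef: all yes -> commit (commits=1)
txf34: all yes -> commit (commits=2)
tx76b: no from delta, bravo -> abort (commits=2)
tx5fd: no from garnet -> abort (commits=2)
tx69d: no from garnet -> abort (commits=2)

Answer: 2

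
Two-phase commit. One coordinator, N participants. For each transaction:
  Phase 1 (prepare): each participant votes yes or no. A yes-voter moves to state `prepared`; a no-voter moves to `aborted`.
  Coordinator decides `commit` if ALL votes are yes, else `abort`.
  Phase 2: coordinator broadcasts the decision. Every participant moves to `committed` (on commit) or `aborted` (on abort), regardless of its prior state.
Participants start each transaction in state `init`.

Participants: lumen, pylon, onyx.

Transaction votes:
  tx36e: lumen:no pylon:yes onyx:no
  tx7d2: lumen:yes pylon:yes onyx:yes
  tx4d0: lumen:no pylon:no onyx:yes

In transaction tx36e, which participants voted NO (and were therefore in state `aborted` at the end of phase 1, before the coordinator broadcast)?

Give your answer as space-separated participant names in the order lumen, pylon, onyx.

Txn tx36e phase 1: lumen no -> aborted; pylon yes -> prepared; onyx no -> aborted

Answer: lumen onyx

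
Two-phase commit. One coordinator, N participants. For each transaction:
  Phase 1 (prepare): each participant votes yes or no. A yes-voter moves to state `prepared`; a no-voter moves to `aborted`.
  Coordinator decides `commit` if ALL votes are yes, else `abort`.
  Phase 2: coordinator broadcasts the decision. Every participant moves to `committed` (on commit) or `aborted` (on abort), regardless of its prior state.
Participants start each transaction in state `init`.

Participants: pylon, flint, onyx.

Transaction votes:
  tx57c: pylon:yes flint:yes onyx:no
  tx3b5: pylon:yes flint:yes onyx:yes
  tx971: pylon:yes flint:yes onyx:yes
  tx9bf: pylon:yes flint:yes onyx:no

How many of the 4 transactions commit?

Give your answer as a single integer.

Answer: 2

Derivation:
tx57c: no from onyx -> abort (commits=0)
tx3b5: all yes -> commit (commits=1)
tx971: all yes -> commit (commits=2)
tx9bf: no from onyx -> abort (commits=2)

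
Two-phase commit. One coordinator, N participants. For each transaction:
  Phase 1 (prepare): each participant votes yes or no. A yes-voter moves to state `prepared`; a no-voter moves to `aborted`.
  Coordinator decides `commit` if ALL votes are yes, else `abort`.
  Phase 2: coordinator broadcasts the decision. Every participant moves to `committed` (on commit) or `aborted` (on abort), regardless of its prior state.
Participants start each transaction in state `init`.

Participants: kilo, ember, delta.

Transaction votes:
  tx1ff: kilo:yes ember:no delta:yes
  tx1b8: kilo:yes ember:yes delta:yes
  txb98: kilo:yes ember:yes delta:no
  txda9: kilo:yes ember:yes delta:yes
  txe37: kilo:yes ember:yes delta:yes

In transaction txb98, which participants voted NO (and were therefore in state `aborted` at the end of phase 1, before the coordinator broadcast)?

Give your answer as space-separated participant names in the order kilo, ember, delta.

Answer: delta

Derivation:
Txn txb98 phase 1: kilo yes -> prepared; ember yes -> prepared; delta no -> aborted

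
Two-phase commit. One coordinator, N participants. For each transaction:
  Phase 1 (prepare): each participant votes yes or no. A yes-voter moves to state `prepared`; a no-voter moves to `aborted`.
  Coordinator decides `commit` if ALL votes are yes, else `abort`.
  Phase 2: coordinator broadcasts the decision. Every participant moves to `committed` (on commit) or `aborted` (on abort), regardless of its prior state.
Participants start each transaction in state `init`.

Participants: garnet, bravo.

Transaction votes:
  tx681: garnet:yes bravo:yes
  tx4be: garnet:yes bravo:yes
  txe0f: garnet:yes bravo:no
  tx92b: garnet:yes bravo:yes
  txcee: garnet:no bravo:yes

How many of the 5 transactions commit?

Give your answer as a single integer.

Answer: 3

Derivation:
tx681: all yes -> commit (commits=1)
tx4be: all yes -> commit (commits=2)
txe0f: no from bravo -> abort (commits=2)
tx92b: all yes -> commit (commits=3)
txcee: no from garnet -> abort (commits=3)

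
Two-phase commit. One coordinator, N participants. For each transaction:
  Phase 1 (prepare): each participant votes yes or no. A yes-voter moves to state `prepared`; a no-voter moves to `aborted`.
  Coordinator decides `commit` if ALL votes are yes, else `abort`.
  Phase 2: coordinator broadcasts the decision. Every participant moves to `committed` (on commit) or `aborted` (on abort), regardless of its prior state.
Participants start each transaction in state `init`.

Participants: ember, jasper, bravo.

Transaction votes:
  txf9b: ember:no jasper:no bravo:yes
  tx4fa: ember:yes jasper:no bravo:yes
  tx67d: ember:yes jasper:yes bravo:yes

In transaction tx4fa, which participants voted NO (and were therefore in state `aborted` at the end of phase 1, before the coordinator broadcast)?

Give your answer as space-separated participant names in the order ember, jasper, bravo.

Answer: jasper

Derivation:
Txn tx4fa phase 1: ember yes -> prepared; jasper no -> aborted; bravo yes -> prepared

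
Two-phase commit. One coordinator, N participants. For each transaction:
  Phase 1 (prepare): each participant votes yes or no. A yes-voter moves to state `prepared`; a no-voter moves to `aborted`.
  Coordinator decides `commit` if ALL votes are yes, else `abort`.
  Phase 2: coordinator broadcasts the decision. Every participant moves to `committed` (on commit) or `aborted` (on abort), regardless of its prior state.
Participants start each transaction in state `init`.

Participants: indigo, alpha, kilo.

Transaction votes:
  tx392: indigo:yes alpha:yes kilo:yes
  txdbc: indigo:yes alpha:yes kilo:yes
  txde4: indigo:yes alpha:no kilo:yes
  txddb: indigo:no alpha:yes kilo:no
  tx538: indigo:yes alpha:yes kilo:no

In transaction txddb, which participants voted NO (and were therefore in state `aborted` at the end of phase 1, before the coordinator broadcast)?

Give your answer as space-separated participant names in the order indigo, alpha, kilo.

Txn txddb phase 1: indigo no -> aborted; alpha yes -> prepared; kilo no -> aborted

Answer: indigo kilo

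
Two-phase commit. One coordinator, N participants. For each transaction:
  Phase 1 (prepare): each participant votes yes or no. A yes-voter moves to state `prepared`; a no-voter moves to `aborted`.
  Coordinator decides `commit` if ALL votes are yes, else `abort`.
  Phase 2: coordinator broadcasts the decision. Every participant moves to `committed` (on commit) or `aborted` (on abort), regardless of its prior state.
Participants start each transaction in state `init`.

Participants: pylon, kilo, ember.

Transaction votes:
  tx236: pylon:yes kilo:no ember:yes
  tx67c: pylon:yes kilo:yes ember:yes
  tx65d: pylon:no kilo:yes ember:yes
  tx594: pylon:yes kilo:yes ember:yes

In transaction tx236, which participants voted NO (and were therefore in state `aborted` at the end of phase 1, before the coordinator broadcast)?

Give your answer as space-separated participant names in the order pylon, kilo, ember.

Answer: kilo

Derivation:
Txn tx236 phase 1: pylon yes -> prepared; kilo no -> aborted; ember yes -> prepared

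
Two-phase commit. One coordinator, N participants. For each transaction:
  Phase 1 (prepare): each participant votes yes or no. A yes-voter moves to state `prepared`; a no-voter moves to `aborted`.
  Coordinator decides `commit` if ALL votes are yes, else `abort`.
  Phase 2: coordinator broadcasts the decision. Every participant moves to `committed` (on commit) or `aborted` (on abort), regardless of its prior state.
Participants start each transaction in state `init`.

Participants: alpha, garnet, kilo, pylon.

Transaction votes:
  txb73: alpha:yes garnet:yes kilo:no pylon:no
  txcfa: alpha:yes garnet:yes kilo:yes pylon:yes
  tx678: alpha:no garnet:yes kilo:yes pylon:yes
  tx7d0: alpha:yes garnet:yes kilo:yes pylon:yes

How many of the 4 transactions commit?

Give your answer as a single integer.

Answer: 2

Derivation:
txb73: no from kilo, pylon -> abort (commits=0)
txcfa: all yes -> commit (commits=1)
tx678: no from alpha -> abort (commits=1)
tx7d0: all yes -> commit (commits=2)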